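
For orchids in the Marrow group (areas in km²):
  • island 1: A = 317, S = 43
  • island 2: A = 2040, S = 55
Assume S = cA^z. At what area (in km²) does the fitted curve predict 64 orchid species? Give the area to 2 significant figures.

6400 km²

z = ln(55/43) / ln(2040/317) = 0.2461 / 1.8618 = 0.1322
c = 43 / 317^0.1322 = 43 / 2.141 = 20.08
A = (64/20.08)^(1/0.1322) ⇒ ln A = ln(3.187)/0.1322 = 8.7671
A = e^8.7671 ≈ 6419 km²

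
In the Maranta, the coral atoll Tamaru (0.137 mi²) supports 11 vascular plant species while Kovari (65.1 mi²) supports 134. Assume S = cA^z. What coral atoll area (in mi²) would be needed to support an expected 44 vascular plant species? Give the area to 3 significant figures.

4.18 mi²

z = ln(134/11) / ln(65.1/0.137) = 2.4999 / 6.1637 = 0.4056
c = 11 / 0.137^0.4056 = 11 / 0.4465 = 24.63
A = (44/24.63)^(1/0.4056) ⇒ ln A = ln(1.786)/0.4056 = 1.4302
A = e^1.4302 ≈ 4.179 mi²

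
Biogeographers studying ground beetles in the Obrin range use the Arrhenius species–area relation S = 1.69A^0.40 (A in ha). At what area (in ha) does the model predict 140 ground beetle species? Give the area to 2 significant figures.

62000 ha

140 = 1.69 × A^0.4  ⇒  A^0.4 = 140/1.69 = 82.84
ln A = ln(82.84) / 0.4 = 4.4169 / 0.4 = 11.0423
A = e^11.0423 ≈ 62460 ha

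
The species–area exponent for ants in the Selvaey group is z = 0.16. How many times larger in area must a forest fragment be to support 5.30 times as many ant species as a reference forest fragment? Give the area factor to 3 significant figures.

(A₂/A₁)^0.16 = 5.3, so A₂/A₁ = 5.3^(1/0.16) = 5.3^6.25
ln(A₂/A₁) = ln 5.3 / 0.16 = 1.6677 / 0.16 = 10.4232
A₂/A₁ = e^10.4232 ≈ 33630

33600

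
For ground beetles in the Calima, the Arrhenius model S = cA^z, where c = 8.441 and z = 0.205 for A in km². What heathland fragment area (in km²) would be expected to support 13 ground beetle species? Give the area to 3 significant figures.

8.22 km²

13 = 8.441 × A^0.205  ⇒  A^0.205 = 13/8.441 = 1.54
ln A = ln(1.54) / 0.205 = 0.4318 / 0.205 = 2.1066
A = e^2.1066 ≈ 8.22 km²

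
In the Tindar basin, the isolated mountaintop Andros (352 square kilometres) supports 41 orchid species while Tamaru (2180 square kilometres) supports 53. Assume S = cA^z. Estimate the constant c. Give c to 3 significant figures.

18.0

z = ln(S₂/S₁) / ln(A₂/A₁) = ln(53/41) / ln(2180/352) = 0.2567 / 1.8234 = 0.1408
c = S₁ / A₁^z = 41 / 352^0.1408 = 41 / 2.283 = 17.96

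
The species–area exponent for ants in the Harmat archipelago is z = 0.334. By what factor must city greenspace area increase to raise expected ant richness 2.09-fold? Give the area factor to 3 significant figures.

(A₂/A₁)^0.334 = 2.09, so A₂/A₁ = 2.09^(1/0.334) = 2.09^2.994
ln(A₂/A₁) = ln 2.09 / 0.334 = 0.7372 / 0.334 = 2.2071
A₂/A₁ = e^2.2071 ≈ 9.089

9.09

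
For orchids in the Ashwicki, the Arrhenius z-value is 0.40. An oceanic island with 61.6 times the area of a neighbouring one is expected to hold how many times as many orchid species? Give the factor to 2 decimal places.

S₂/S₁ = (A₂/A₁)^z = 61.6^0.4
ln(S₂/S₁) = 0.4 × ln 61.6 = 0.4 × 4.1207 = 1.6483
S₂/S₁ = e^1.6483 ≈ 5.198

5.20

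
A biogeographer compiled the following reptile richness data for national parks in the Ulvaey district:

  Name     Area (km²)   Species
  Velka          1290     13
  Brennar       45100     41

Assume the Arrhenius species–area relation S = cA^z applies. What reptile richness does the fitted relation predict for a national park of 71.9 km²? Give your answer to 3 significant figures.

z = ln(41/13) / ln(45100/1290) = 1.1486 / 3.5542 = 0.3232
c = 13 / 1290^0.3232 = 13 / 10.12 = 1.284
S₃ = 1.284 × 71.9^0.3232 = 1.284 × 3.981 ≈ 5.114

5.11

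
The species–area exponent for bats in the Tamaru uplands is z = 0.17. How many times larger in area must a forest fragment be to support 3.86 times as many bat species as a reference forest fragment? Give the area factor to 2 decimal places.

(A₂/A₁)^0.17 = 3.86, so A₂/A₁ = 3.86^(1/0.17) = 3.86^5.882
ln(A₂/A₁) = ln 3.86 / 0.17 = 1.3507 / 0.17 = 7.9451
A₂/A₁ = e^7.9451 ≈ 2822

2821.72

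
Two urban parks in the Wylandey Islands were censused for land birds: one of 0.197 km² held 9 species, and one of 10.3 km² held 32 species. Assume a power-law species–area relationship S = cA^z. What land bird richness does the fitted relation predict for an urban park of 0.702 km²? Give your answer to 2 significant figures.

14

z = ln(32/9) / ln(10.3/0.197) = 1.2685 / 3.9567 = 0.3206
c = 9 / 0.197^0.3206 = 9 / 0.594 = 15.15
S₃ = 15.15 × 0.702^0.3206 = 15.15 × 0.8928 ≈ 13.53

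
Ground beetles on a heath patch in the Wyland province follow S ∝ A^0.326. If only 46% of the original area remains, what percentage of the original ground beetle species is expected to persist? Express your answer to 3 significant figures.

77.6%

S_new/S_old = (A_new/A_old)^z = 0.46^0.326
= exp(0.326 × ln 0.46) = exp(0.326 × -0.7765) = exp(-0.2531) ≈ 0.7764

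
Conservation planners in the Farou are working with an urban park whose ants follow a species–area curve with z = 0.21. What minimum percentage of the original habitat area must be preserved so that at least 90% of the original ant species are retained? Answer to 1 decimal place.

Need (A_new/A_old)^0.21 = 0.9, so A_new/A_old = 0.9^(1/0.21) = 0.9^4.762
ln(A_new/A_old) = ln 0.9 / 0.21 = -0.1054 / 0.21 = -0.5017
A_new/A_old = e^-0.5017 ≈ 0.6055

60.5%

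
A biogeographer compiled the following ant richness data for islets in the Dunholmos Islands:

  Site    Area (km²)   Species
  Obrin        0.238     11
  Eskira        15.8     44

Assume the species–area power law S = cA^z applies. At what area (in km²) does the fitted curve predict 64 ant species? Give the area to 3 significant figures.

z = ln(44/11) / ln(15.8/0.238) = 1.3863 / 4.1955 = 0.3304
c = 11 / 0.238^0.3304 = 11 / 0.6223 = 17.68
A = (64/17.68)^(1/0.3304) ⇒ ln A = ln(3.621)/0.3304 = 3.8940
A = e^3.8940 ≈ 49.11 km²

49.1 km²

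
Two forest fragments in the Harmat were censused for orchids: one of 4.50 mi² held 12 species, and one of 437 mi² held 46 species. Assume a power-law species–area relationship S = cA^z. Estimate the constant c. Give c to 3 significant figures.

z = ln(S₂/S₁) / ln(A₂/A₁) = ln(46/12) / ln(437/4.5) = 1.3437 / 4.5759 = 0.2937
c = S₁ / A₁^z = 12 / 4.5^0.2937 = 12 / 1.555 = 7.715

7.72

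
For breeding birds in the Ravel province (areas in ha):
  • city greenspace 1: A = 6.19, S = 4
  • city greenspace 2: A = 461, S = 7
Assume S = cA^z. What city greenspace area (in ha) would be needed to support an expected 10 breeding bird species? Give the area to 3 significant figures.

7190 ha

z = ln(7/4) / ln(461/6.19) = 0.5596 / 4.3105 = 0.1298
c = 4 / 6.19^0.1298 = 4 / 1.267 = 3.157
A = (10/3.157)^(1/0.1298) ⇒ ln A = ln(3.168)/0.1298 = 8.8807
A = e^8.8807 ≈ 7192 ha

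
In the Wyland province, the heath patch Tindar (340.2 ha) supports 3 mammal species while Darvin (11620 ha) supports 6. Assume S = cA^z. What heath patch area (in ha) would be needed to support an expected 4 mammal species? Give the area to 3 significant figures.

z = ln(6/3) / ln(11620/340.2) = 0.6931 / 3.5309 = 0.1963
c = 3 / 340.2^0.1963 = 3 / 3.14 = 0.9553
A = (4/0.9553)^(1/0.1963) ⇒ ln A = ln(4.187)/0.1963 = 7.2950
A = e^7.2950 ≈ 1473 ha

1470 ha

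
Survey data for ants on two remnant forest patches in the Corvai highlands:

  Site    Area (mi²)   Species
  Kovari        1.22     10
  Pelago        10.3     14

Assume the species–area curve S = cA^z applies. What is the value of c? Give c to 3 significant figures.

9.69

z = ln(S₂/S₁) / ln(A₂/A₁) = ln(14/10) / ln(10.3/1.22) = 0.3365 / 2.1333 = 0.1577
c = S₁ / A₁^z = 10 / 1.22^0.1577 = 10 / 1.032 = 9.691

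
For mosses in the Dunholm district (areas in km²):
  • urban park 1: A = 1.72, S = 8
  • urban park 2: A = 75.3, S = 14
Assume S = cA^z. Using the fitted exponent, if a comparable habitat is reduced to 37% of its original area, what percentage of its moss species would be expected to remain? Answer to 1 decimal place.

86.3%

z = ln(14/8) / ln(75.3/1.72) = 0.5596 / 3.7792 = 0.1481
S_new/S_old = (A_new/A_old)^z = 0.37^0.1481 = exp(0.1481 × -0.9943) = 0.8631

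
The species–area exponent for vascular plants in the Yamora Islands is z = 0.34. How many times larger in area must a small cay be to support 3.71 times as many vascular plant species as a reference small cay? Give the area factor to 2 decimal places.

47.27

(A₂/A₁)^0.34 = 3.71, so A₂/A₁ = 3.71^(1/0.34) = 3.71^2.941
ln(A₂/A₁) = ln 3.71 / 0.34 = 1.3110 / 0.34 = 3.8560
A₂/A₁ = e^3.8560 ≈ 47.27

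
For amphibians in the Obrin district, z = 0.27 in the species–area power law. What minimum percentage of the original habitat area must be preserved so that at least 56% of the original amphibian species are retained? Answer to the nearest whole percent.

Need (A_new/A_old)^0.27 = 0.56, so A_new/A_old = 0.56^(1/0.27) = 0.56^3.704
ln(A_new/A_old) = ln 0.56 / 0.27 = -0.5798 / 0.27 = -2.1475
A_new/A_old = e^-2.1475 ≈ 0.1168

12%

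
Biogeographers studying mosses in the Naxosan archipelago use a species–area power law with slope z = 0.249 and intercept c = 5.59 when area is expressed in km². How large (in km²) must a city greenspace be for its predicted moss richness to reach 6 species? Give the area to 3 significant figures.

1.33 km²

6 = 5.59 × A^0.249  ⇒  A^0.249 = 6/5.59 = 1.073
ln A = ln(1.073) / 0.249 = 0.0708 / 0.249 = 0.2843
A = e^0.2843 ≈ 1.329 km²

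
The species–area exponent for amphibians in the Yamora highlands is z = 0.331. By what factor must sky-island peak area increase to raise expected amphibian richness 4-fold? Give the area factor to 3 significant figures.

65.9

(A₂/A₁)^0.331 = 4, so A₂/A₁ = 4^(1/0.331) = 4^3.021
ln(A₂/A₁) = ln 4 / 0.331 = 1.3863 / 0.331 = 4.1882
A₂/A₁ = e^4.1882 ≈ 65.9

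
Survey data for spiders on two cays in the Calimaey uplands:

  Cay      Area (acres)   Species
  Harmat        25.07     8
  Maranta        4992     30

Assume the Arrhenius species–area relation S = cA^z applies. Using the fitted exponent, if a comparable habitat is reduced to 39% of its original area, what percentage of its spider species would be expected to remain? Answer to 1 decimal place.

z = ln(30/8) / ln(4992/25.07) = 1.3218 / 5.2939 = 0.2497
S_new/S_old = (A_new/A_old)^z = 0.39^0.2497 = exp(0.2497 × -0.9416) = 0.7905

79.0%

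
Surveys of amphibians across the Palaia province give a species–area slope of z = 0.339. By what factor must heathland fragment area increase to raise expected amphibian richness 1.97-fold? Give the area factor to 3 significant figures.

7.39

(A₂/A₁)^0.339 = 1.97, so A₂/A₁ = 1.97^(1/0.339) = 1.97^2.95
ln(A₂/A₁) = ln 1.97 / 0.339 = 0.6780 / 0.339 = 2.0001
A₂/A₁ = e^2.0001 ≈ 7.39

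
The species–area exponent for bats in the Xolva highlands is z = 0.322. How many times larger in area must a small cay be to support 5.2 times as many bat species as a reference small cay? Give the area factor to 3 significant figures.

167

(A₂/A₁)^0.322 = 5.2, so A₂/A₁ = 5.2^(1/0.322) = 5.2^3.106
ln(A₂/A₁) = ln 5.2 / 0.322 = 1.6487 / 0.322 = 5.1201
A₂/A₁ = e^5.1201 ≈ 167.3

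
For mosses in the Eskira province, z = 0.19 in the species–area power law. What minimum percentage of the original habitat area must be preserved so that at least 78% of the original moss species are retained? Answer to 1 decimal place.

27.0%

Need (A_new/A_old)^0.19 = 0.78, so A_new/A_old = 0.78^(1/0.19) = 0.78^5.263
ln(A_new/A_old) = ln 0.78 / 0.19 = -0.2485 / 0.19 = -1.3077
A_new/A_old = e^-1.3077 ≈ 0.2704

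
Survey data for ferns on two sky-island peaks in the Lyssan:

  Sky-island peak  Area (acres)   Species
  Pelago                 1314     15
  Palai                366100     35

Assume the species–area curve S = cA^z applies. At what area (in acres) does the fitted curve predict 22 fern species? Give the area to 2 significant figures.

z = ln(35/15) / ln(366100/1314) = 0.8473 / 5.6298 = 0.1505
c = 15 / 1314^0.1505 = 15 / 2.947 = 5.09
A = (22/5.09)^(1/0.1505) ⇒ ln A = ln(4.322)/0.1505 = 9.7256
A = e^9.7256 ≈ 16741 acres

17000 acres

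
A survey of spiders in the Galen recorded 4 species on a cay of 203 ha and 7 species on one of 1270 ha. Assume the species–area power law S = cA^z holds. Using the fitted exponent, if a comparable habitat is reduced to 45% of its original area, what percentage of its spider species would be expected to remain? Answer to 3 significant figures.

z = ln(7/4) / ln(1270/203) = 0.5596 / 1.8336 = 0.3052
S_new/S_old = (A_new/A_old)^z = 0.45^0.3052 = exp(0.3052 × -0.7985) = 0.7837

78.4%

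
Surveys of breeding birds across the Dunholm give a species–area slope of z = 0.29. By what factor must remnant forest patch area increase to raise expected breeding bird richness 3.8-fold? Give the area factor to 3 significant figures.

(A₂/A₁)^0.29 = 3.8, so A₂/A₁ = 3.8^(1/0.29) = 3.8^3.448
ln(A₂/A₁) = ln 3.8 / 0.29 = 1.3350 / 0.29 = 4.6035
A₂/A₁ = e^4.6035 ≈ 99.83

99.8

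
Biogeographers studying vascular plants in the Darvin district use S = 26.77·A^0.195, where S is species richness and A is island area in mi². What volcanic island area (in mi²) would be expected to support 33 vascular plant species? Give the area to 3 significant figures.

33 = 26.77 × A^0.195  ⇒  A^0.195 = 33/26.77 = 1.233
ln A = ln(1.233) / 0.195 = 0.2092 / 0.195 = 1.0730
A = e^1.0730 ≈ 2.924 mi²

2.92 mi²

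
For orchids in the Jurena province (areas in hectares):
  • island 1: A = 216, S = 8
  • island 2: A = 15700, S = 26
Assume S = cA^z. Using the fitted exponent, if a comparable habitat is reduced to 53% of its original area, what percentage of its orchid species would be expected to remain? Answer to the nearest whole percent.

z = ln(26/8) / ln(15700/216) = 1.1787 / 4.2861 = 0.2750
S_new/S_old = (A_new/A_old)^z = 0.53^0.2750 = exp(0.2750 × -0.6349) = 0.8398

84%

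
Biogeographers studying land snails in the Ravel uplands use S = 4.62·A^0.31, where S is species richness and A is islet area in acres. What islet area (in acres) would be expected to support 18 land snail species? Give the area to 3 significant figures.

80.4 acres

18 = 4.62 × A^0.31  ⇒  A^0.31 = 18/4.62 = 3.896
ln A = ln(3.896) / 0.31 = 1.3600 / 0.31 = 4.3870
A = e^4.3870 ≈ 80.4 acres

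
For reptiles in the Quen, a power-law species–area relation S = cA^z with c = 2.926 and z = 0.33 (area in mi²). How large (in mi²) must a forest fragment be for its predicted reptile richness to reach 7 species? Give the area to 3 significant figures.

14.1 mi²

7 = 2.926 × A^0.33  ⇒  A^0.33 = 7/2.926 = 2.392
ln A = ln(2.392) / 0.33 = 0.8723 / 0.33 = 2.6433
A = e^2.6433 ≈ 14.06 mi²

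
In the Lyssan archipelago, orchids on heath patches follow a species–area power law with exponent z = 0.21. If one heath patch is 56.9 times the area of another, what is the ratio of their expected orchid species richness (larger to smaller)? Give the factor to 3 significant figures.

2.34

S₂/S₁ = (A₂/A₁)^z = 56.9^0.21
ln(S₂/S₁) = 0.21 × ln 56.9 = 0.21 × 4.0413 = 0.8487
S₂/S₁ = e^0.8487 ≈ 2.337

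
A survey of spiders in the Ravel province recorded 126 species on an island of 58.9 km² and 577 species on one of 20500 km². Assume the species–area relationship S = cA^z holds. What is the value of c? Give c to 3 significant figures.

z = ln(S₂/S₁) / ln(A₂/A₁) = ln(577/126) / ln(20500/58.9) = 1.5216 / 5.8523 = 0.2600
c = S₁ / A₁^z = 126 / 58.9^0.2600 = 126 / 2.885 = 43.67

43.7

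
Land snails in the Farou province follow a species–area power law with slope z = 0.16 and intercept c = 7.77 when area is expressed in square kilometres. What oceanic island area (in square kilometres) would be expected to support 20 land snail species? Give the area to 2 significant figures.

370 square kilometres

20 = 7.77 × A^0.16  ⇒  A^0.16 = 20/7.77 = 2.574
ln A = ln(2.574) / 0.16 = 0.9455 / 0.16 = 5.9091
A = e^5.9091 ≈ 368.4 square kilometres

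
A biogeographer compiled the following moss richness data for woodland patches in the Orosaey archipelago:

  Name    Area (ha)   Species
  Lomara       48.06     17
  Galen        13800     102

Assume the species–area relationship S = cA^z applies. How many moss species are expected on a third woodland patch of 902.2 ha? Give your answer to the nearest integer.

43

z = ln(102/17) / ln(13800/48.06) = 1.7918 / 5.6600 = 0.3166
c = 17 / 48.06^0.3166 = 17 / 3.407 = 4.989
S₃ = 4.989 × 902.2^0.3166 = 4.989 × 8.621 ≈ 43.01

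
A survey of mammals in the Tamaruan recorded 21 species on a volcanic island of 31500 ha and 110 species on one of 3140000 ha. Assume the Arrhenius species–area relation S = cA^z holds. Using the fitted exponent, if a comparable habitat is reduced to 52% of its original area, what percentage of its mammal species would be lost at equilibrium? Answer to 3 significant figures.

21.0%

z = ln(110/21) / ln(3140000/31500) = 1.6560 / 4.6020 = 0.3598
S_new/S_old = (A_new/A_old)^z = 0.52^0.3598 = exp(0.3598 × -0.6539) = 0.7903
Fraction lost = 1 − 0.7903 = 0.2097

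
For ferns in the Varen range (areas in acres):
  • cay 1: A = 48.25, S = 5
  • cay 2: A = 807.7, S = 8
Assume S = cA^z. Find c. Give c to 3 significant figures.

2.62

z = ln(S₂/S₁) / ln(A₂/A₁) = ln(8/5) / ln(807.7/48.25) = 0.4700 / 2.8178 = 0.1668
c = S₁ / A₁^z = 5 / 48.25^0.1668 = 5 / 1.909 = 2.619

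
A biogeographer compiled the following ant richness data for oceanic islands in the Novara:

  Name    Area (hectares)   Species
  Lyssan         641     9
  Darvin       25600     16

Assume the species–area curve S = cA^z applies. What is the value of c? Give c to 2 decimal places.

3.28

z = ln(S₂/S₁) / ln(A₂/A₁) = ln(16/9) / ln(25600/641) = 0.5754 / 3.6873 = 0.1560
c = S₁ / A₁^z = 9 / 641^0.1560 = 9 / 2.741 = 3.283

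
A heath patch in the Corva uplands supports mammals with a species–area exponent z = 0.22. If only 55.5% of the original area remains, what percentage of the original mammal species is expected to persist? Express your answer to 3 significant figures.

87.9%

S_new/S_old = (A_new/A_old)^z = 0.555^0.22
= exp(0.22 × ln 0.555) = exp(0.22 × -0.5888) = exp(-0.1295) ≈ 0.8785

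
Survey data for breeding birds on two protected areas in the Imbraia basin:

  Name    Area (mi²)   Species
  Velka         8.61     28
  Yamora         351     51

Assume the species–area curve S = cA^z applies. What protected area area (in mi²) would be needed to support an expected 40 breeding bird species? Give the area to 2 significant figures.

78 mi²

z = ln(51/28) / ln(351/8.61) = 0.5996 / 3.7079 = 0.1617
c = 28 / 8.61^0.1617 = 28 / 1.416 = 19.77
A = (40/19.77)^(1/0.1617) ⇒ ln A = ln(2.024)/0.1617 = 4.3585
A = e^4.3585 ≈ 78.14 mi²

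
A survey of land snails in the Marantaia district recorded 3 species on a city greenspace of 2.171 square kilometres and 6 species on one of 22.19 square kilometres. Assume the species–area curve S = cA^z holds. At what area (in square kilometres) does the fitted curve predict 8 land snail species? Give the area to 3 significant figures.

z = ln(6/3) / ln(22.19/2.171) = 0.6931 / 2.3245 = 0.2982
c = 3 / 2.171^0.2982 = 3 / 1.26 = 2.381
A = (8/2.381)^(1/0.2982) ⇒ ln A = ln(3.36)/0.2982 = 4.0644
A = e^4.0644 ≈ 58.23 square kilometres

58.2 square kilometres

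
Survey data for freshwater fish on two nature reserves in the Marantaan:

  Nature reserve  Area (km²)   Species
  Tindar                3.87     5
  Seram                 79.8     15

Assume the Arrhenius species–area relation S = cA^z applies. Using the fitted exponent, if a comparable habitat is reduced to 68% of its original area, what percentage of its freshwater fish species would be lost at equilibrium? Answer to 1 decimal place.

z = ln(15/5) / ln(79.8/3.87) = 1.0986 / 3.0263 = 0.3630
S_new/S_old = (A_new/A_old)^z = 0.68^0.3630 = exp(0.3630 × -0.3857) = 0.8694
Fraction lost = 1 − 0.8694 = 0.1306

13.1%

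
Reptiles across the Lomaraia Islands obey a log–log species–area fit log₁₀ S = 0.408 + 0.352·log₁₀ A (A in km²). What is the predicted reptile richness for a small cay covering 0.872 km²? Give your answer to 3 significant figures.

S = 2.559 × 0.872^0.352 = 2.559 × 0.9529 ≈ 2.438

2.44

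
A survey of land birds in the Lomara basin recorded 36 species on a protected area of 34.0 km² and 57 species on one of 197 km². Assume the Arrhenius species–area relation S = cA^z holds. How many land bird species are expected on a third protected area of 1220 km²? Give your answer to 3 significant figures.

z = ln(57/36) / ln(197/34) = 0.4595 / 1.7568 = 0.2616
c = 36 / 34^0.2616 = 36 / 2.515 = 14.31
S₃ = 14.31 × 1220^0.2616 = 14.31 × 6.416 ≈ 91.83

91.8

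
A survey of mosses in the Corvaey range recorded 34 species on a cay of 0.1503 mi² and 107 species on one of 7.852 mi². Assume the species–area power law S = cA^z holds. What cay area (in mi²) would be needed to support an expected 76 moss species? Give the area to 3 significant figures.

z = ln(107/34) / ln(7.852/0.1503) = 1.1465 / 3.9559 = 0.2898
c = 34 / 0.1503^0.2898 = 34 / 0.5774 = 58.89
A = (76/58.89)^(1/0.2898) ⇒ ln A = ln(1.291)/0.2898 = 0.8804
A = e^0.8804 ≈ 2.412 mi²

2.41 mi²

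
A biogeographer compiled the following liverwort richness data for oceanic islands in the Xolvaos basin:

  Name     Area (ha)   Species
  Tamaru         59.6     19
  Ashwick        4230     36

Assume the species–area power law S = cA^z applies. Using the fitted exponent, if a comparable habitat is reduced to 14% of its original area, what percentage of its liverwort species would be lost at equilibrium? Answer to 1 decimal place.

z = ln(36/19) / ln(4230/59.6) = 0.6391 / 4.2623 = 0.1499
S_new/S_old = (A_new/A_old)^z = 0.14^0.1499 = exp(0.1499 × -1.9661) = 0.7447
Fraction lost = 1 − 0.7447 = 0.2553

25.5%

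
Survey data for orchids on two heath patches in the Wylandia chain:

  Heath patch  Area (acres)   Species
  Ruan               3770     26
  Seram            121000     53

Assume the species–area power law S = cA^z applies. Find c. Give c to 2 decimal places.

z = ln(S₂/S₁) / ln(A₂/A₁) = ln(53/26) / ln(121000/3770) = 0.7122 / 3.4687 = 0.2053
c = S₁ / A₁^z = 26 / 3770^0.2053 = 26 / 5.424 = 4.794

4.79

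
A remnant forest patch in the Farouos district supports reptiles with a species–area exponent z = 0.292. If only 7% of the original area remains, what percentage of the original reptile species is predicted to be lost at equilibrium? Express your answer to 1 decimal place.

54.0%

S_new/S_old = (A_new/A_old)^z = 0.07^0.292
= exp(0.292 × ln 0.07) = exp(0.292 × -2.6593) = exp(-0.7765) ≈ 0.46
Fraction lost = 1 − 0.46 = 0.54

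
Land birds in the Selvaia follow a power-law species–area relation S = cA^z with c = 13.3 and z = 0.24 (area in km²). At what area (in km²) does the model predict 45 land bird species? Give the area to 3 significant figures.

161 km²

45 = 13.3 × A^0.24  ⇒  A^0.24 = 45/13.3 = 3.383
ln A = ln(3.383) / 0.24 = 1.2189 / 0.24 = 5.0787
A = e^5.0787 ≈ 160.6 km²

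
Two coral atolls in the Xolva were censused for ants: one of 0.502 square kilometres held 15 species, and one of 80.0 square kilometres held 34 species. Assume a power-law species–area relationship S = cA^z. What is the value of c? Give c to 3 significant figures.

z = ln(S₂/S₁) / ln(A₂/A₁) = ln(34/15) / ln(80/0.502) = 0.8183 / 5.0712 = 0.1614
c = S₁ / A₁^z = 15 / 0.502^0.1614 = 15 / 0.8948 = 16.76

16.8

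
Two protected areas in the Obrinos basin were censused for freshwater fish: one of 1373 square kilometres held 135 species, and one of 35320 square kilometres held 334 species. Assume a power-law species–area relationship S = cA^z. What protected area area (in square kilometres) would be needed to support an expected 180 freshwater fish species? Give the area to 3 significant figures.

z = ln(334/135) / ln(35320/1373) = 0.9059 / 3.2475 = 0.2789
c = 135 / 1373^0.2789 = 135 / 7.503 = 17.99
A = (180/17.99)^(1/0.2789) ⇒ ln A = ln(10)/0.2789 = 8.2561
A = e^8.2561 ≈ 3851 square kilometres

3850 square kilometres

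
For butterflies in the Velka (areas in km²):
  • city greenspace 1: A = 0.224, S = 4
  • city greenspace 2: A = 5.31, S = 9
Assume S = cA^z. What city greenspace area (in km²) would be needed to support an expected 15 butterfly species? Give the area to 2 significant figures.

39 km²

z = ln(9/4) / ln(5.31/0.224) = 0.8109 / 3.1657 = 0.2562
c = 4 / 0.224^0.2562 = 4 / 0.6816 = 5.868
A = (15/5.868)^(1/0.2562) ⇒ ln A = ln(2.556)/0.2562 = 3.6637
A = e^3.6637 ≈ 39.01 km²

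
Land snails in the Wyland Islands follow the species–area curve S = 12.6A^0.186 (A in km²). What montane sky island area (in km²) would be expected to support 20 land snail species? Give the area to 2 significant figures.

20 = 12.6 × A^0.186  ⇒  A^0.186 = 20/12.6 = 1.587
ln A = ln(1.587) / 0.186 = 0.4620 / 0.186 = 2.4841
A = e^2.4841 ≈ 11.99 km²

12 km²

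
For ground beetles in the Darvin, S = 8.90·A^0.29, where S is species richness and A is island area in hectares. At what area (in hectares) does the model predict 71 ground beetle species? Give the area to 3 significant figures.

71 = 8.9 × A^0.29  ⇒  A^0.29 = 71/8.9 = 7.978
ln A = ln(7.978) / 0.29 = 2.0766 / 0.29 = 7.1608
A = e^7.1608 ≈ 1288 hectares

1290 hectares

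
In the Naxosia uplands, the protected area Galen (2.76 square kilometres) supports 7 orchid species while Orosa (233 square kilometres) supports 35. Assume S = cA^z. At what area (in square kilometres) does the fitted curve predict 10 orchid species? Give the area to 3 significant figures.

z = ln(35/7) / ln(233/2.76) = 1.6094 / 4.4358 = 0.3628
c = 7 / 2.76^0.3628 = 7 / 1.445 = 4.843
A = (10/4.843)^(1/0.3628) ⇒ ln A = ln(2.065)/0.3628 = 1.9983
A = e^1.9983 ≈ 7.376 square kilometres

7.38 square kilometres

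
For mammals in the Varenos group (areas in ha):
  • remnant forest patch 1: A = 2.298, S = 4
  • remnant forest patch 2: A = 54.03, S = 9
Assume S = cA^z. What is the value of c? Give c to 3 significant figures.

3.23

z = ln(S₂/S₁) / ln(A₂/A₁) = ln(9/4) / ln(54.03/2.298) = 0.8109 / 3.1575 = 0.2568
c = S₁ / A₁^z = 4 / 2.298^0.2568 = 4 / 1.238 = 3.23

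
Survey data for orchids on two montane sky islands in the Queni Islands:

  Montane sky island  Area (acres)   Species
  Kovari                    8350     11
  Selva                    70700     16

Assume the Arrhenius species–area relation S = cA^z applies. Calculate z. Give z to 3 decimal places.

Taking logs: ln S = ln c + z ln A, so z = (ln S₂ − ln S₁)/(ln A₂ − ln A₁).
z = ln(16/11) / ln(70700/8350) = ln(1.455) / ln(8.467) = 0.3747 / 2.1362 = 0.1754

0.175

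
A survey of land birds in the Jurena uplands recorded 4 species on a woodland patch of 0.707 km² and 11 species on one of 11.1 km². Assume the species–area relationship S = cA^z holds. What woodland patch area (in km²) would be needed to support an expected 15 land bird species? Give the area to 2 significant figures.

26 km²

z = ln(11/4) / ln(11.1/0.707) = 1.0116 / 2.7537 = 0.3674
c = 4 / 0.707^0.3674 = 4 / 0.8804 = 4.543
A = (15/4.543)^(1/0.3674) ⇒ ln A = ln(3.302)/0.3674 = 3.2512
A = e^3.2512 ≈ 25.82 km²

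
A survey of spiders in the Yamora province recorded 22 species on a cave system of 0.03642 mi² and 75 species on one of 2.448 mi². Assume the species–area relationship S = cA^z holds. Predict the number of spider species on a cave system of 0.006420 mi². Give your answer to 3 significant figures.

13.3

z = ln(75/22) / ln(2.448/0.03642) = 1.2264 / 4.2079 = 0.2915
c = 22 / 0.03642^0.2915 = 22 / 0.3808 = 57.77
S₃ = 57.77 × 0.00642^0.2915 = 57.77 × 0.2296 ≈ 13.27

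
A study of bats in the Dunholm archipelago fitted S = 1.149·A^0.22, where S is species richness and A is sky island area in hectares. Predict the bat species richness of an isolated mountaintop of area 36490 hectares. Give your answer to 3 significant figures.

S = 1.149 × 36490^0.22
ln S = ln 1.149 + 0.22 × ln 36490 = 0.1389 + 0.22 × 10.5048 = 2.4499
S = e^2.4499 ≈ 11.59

11.6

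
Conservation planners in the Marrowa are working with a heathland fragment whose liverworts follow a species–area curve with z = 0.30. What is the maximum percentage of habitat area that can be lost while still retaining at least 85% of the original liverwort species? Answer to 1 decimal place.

Need (A_new/A_old)^0.3 = 0.85, so A_new/A_old = 0.85^(1/0.3) = 0.85^3.333
ln(A_new/A_old) = ln 0.85 / 0.3 = -0.1625 / 0.3 = -0.5417
A_new/A_old = e^-0.5417 ≈ 0.5817
Fraction that can be lost = 1 − 0.5817 = 0.4183

41.8%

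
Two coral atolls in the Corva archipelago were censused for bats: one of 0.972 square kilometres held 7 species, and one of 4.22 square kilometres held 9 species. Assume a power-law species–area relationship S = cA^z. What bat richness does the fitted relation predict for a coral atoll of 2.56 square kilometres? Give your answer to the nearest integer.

8

z = ln(9/7) / ln(4.22/0.972) = 0.2513 / 1.4682 = 0.1712
c = 7 / 0.972^0.1712 = 7 / 0.9952 = 7.034
S₃ = 7.034 × 2.56^0.1712 = 7.034 × 1.175 ≈ 8.262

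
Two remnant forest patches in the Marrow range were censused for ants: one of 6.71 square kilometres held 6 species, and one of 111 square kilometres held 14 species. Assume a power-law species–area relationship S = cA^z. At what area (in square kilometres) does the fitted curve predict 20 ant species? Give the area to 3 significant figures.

z = ln(14/6) / ln(111/6.71) = 0.8473 / 2.8059 = 0.3020
c = 6 / 6.71^0.3020 = 6 / 1.777 = 3.377
A = (20/3.377)^(1/0.3020) ⇒ ln A = ln(5.923)/0.3020 = 5.8907
A = e^5.8907 ≈ 361.7 square kilometres

362 square kilometres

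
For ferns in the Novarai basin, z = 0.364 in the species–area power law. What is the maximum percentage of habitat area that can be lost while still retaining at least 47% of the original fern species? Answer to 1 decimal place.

87.4%

Need (A_new/A_old)^0.364 = 0.47, so A_new/A_old = 0.47^(1/0.364) = 0.47^2.747
ln(A_new/A_old) = ln 0.47 / 0.364 = -0.7550 / 0.364 = -2.0742
A_new/A_old = e^-2.0742 ≈ 0.1257
Fraction that can be lost = 1 − 0.1257 = 0.8743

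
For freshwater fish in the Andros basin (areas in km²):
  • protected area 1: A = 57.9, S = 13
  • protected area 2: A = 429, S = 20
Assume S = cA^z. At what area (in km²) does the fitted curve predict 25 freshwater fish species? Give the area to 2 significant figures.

z = ln(20/13) / ln(429/57.9) = 0.4308 / 2.0027 = 0.2151
c = 13 / 57.9^0.2151 = 13 / 2.394 = 5.43
A = (25/5.43)^(1/0.2151) ⇒ ln A = ln(4.604)/0.2151 = 7.0989
A = e^7.0989 ≈ 1211 km²

1200 km²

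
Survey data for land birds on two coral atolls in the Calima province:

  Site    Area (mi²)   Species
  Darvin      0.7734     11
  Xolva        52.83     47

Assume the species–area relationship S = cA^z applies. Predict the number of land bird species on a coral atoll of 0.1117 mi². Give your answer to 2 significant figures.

z = ln(47/11) / ln(52.83/0.7734) = 1.4523 / 4.2240 = 0.3438
c = 11 / 0.7734^0.3438 = 11 / 0.9154 = 12.02
S₃ = 12.02 × 0.1117^0.3438 = 12.02 × 0.4707 ≈ 5.656

5.7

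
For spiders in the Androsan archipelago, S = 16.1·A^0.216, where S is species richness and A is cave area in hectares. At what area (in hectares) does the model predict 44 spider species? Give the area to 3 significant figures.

105 hectares

44 = 16.1 × A^0.216  ⇒  A^0.216 = 44/16.1 = 2.733
ln A = ln(2.733) / 0.216 = 1.0054 / 0.216 = 4.6545
A = e^4.6545 ≈ 105.1 hectares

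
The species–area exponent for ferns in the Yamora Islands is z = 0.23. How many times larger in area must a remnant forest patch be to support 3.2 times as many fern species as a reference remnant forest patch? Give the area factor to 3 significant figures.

(A₂/A₁)^0.23 = 3.2, so A₂/A₁ = 3.2^(1/0.23) = 3.2^4.348
ln(A₂/A₁) = ln 3.2 / 0.23 = 1.1632 / 0.23 = 5.0572
A₂/A₁ = e^5.0572 ≈ 157.1

157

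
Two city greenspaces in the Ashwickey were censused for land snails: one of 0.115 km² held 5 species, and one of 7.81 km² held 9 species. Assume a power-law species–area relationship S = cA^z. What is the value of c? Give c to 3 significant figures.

6.76

z = ln(S₂/S₁) / ln(A₂/A₁) = ln(9/5) / ln(7.81/0.115) = 0.5878 / 4.2182 = 0.1393
c = S₁ / A₁^z = 5 / 0.115^0.1393 = 5 / 0.7398 = 6.759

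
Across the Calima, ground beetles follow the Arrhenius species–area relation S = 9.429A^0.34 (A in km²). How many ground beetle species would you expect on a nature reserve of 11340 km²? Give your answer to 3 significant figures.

225

S = 9.429 × 11340^0.34
ln S = ln 9.429 + 0.34 × ln 11340 = 2.2438 + 0.34 × 9.3361 = 5.4181
S = e^5.4181 ≈ 225.4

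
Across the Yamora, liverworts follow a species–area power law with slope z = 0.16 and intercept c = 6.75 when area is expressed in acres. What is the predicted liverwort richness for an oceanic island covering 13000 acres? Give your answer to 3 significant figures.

30.7

S = 6.75 × 13000^0.16
ln S = ln 6.75 + 0.16 × ln 13000 = 1.9095 + 0.16 × 9.4727 = 3.4252
S = e^3.4252 ≈ 30.73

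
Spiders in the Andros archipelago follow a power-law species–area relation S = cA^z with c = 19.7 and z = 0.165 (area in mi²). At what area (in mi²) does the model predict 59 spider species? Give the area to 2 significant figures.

59 = 19.7 × A^0.165  ⇒  A^0.165 = 59/19.7 = 2.995
ln A = ln(2.995) / 0.165 = 1.0969 / 0.165 = 6.6480
A = e^6.6480 ≈ 771.2 mi²

770 mi²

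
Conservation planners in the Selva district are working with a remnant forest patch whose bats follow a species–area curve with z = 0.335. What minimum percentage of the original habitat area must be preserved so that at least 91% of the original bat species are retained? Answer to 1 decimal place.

75.5%

Need (A_new/A_old)^0.335 = 0.91, so A_new/A_old = 0.91^(1/0.335) = 0.91^2.985
ln(A_new/A_old) = ln 0.91 / 0.335 = -0.0943 / 0.335 = -0.2815
A_new/A_old = e^-0.2815 ≈ 0.7546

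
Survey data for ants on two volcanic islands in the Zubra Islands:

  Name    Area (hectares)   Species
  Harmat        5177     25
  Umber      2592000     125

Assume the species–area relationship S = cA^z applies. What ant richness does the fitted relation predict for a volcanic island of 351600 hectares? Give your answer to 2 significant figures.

75

z = ln(125/25) / ln(2592000/5177) = 1.6094 / 6.2160 = 0.2589
c = 25 / 5177^0.2589 = 25 / 9.155 = 2.731
S₃ = 2.731 × 351600^0.2589 = 2.731 × 27.29 ≈ 74.52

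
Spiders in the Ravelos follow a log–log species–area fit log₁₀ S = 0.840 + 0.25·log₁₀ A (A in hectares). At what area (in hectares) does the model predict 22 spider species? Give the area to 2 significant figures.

100 hectares

22 = 6.918 × A^0.25  ⇒  A^0.25 = 22/6.918 = 3.18
ln A = ln(3.18) / 0.25 = 1.1569 / 0.25 = 4.6275
A = e^4.6275 ≈ 102.3 hectares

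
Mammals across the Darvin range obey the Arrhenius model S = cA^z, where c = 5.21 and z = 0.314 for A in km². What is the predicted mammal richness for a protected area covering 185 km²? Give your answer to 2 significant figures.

S = 5.21 × 185^0.314 = 5.21 × 5.151 ≈ 26.84

27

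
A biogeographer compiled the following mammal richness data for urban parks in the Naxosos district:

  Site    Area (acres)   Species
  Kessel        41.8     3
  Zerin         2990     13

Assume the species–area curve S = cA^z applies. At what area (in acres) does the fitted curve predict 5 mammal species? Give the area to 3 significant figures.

185 acres

z = ln(13/3) / ln(2990/41.8) = 1.4663 / 4.2701 = 0.3434
c = 3 / 41.8^0.3434 = 3 / 3.603 = 0.8326
A = (5/0.8326)^(1/0.3434) ⇒ ln A = ln(6.006)/0.3434 = 5.2205
A = e^5.2205 ≈ 185 acres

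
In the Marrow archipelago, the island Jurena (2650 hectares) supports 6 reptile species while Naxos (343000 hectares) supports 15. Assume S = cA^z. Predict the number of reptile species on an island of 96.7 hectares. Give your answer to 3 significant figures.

3.22

z = ln(15/6) / ln(343000/2650) = 0.9163 / 4.8632 = 0.1884
c = 6 / 2650^0.1884 = 6 / 4.416 = 1.359
S₃ = 1.359 × 96.7^0.1884 = 1.359 × 2.366 ≈ 3.215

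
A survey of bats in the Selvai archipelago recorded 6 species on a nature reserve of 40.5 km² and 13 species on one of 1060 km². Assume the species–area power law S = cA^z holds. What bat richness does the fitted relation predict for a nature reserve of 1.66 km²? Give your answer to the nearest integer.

3

z = ln(13/6) / ln(1060/40.5) = 0.7732 / 3.2647 = 0.2368
c = 6 / 40.5^0.2368 = 6 / 2.403 = 2.497
S₃ = 2.497 × 1.66^0.2368 = 2.497 × 1.128 ≈ 2.816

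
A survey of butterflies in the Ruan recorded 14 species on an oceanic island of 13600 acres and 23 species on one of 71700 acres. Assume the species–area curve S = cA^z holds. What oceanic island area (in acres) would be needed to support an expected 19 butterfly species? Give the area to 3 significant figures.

z = ln(23/14) / ln(71700/13600) = 0.4964 / 1.6624 = 0.2986
c = 14 / 13600^0.2986 = 14 / 17.15 = 0.8161
A = (19/0.8161)^(1/0.2986) ⇒ ln A = ln(23.28)/0.2986 = 10.5405
A = e^10.5405 ≈ 37815 acres

37800 acres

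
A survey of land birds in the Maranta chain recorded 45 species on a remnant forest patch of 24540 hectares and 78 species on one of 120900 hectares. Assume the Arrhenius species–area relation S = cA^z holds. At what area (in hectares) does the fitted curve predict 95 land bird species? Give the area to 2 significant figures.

z = ln(78/45) / ln(120900/24540) = 0.5500 / 1.5947 = 0.3449
c = 45 / 24540^0.3449 = 45 / 32.67 = 1.377
A = (95/1.377)^(1/0.3449) ⇒ ln A = ln(68.98)/0.3449 = 12.2743
A = e^12.2743 ≈ 214129 hectares

210000 hectares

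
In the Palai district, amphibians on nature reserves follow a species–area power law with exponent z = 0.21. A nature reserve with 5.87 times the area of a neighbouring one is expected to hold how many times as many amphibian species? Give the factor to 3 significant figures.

1.45

S₂/S₁ = (A₂/A₁)^z = 5.87^0.21
ln(S₂/S₁) = 0.21 × ln 5.87 = 0.21 × 1.7699 = 0.3717
S₂/S₁ = e^0.3717 ≈ 1.45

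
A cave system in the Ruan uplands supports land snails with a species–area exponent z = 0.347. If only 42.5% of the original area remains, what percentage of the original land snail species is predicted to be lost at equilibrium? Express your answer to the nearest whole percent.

S_new/S_old = (A_new/A_old)^z = 0.425^0.347
= exp(0.347 × ln 0.425) = exp(0.347 × -0.8557) = exp(-0.2969) ≈ 0.7431
Fraction lost = 1 − 0.7431 = 0.2569

26%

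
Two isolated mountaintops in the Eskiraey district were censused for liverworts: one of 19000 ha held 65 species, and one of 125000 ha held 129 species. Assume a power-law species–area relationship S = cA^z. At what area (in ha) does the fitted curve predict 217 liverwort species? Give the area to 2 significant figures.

520000 ha

z = ln(129/65) / ln(125000/19000) = 0.6854 / 1.8839 = 0.3638
c = 65 / 19000^0.3638 = 65 / 36.04 = 1.804
A = (217/1.804)^(1/0.3638) ⇒ ln A = ln(120.3)/0.3638 = 13.1655
A = e^13.1655 ≈ 522046 ha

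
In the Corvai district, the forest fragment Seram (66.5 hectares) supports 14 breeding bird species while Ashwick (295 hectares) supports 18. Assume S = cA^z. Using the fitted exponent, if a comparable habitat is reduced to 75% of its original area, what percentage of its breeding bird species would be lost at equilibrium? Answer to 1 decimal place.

4.7%

z = ln(18/14) / ln(295/66.5) = 0.2513 / 1.4898 = 0.1687
S_new/S_old = (A_new/A_old)^z = 0.75^0.1687 = exp(0.1687 × -0.2877) = 0.9526
Fraction lost = 1 − 0.9526 = 0.04737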